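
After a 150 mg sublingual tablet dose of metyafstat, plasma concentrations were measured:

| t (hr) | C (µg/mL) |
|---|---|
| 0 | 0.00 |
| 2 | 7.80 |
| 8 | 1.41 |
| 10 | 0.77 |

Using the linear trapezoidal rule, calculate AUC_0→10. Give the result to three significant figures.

Trapezoidal AUC_0→10:
  [0→2]: (0.00+7.80)/2 × 2 = 7.8
  [2→8]: (7.80+1.41)/2 × 6 = 27.63
  [8→10]: (1.41+0.77)/2 × 2 = 2.18
  Sum = 37.61 µg/mL·hr

AUC = 37.6 µg/mL·hr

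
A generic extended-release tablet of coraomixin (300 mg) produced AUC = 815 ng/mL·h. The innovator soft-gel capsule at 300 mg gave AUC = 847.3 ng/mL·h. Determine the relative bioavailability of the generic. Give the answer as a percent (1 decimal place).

F_rel = 96.2%

F_rel = (AUC_test/D_test) / (AUC_ref/D_ref)
      = (815/300) / (847.3/300)
      = 2.71667 / 2.82433 = 0.9619 = 96.19%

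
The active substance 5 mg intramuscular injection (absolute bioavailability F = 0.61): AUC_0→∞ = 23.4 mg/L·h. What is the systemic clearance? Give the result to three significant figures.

CL = F × Dose / AUC_0→∞
   = 0.61 × 5 / 23.4 = 0.130342 L/h

CL = 0.130 L/h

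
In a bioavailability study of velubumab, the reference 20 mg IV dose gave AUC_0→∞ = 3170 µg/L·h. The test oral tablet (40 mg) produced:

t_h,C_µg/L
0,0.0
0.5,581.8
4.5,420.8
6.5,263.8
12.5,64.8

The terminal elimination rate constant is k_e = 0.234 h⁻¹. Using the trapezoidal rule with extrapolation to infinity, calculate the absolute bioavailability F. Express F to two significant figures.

F = 0.65

Trapezoidal AUC_0→12.5 (oral tablet):
  [0→0.5]: (0.0+581.8)/2 × 0.5 = 145.45
  [0.5→4.5]: (581.8+420.8)/2 × 4 = 2005.2
  [4.5→6.5]: (420.8+263.8)/2 × 2 = 684.6
  [6.5→12.5]: (263.8+64.8)/2 × 6 = 985.8
  Sum = 3821.05 µg/L·h
Tail: C_last/k_e = 64.8/0.234 = 276.923
AUC_0→∞ (oral tablet) = 3821.05 + 276.923 = 4097.973 µg/L·h
F = (AUC_ev/D_ev)/(AUC_iv/D_iv) = (4097.973/40)/(3170/20) = 102.449/158.5 = 0.6464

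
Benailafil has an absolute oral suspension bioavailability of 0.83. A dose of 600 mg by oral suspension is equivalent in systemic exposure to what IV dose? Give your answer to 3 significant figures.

D_iv = 498 mg

Systemic exposure from an extravascular dose = F × D_ev, so the equivalent IV dose is F × D_ev.
D_iv = F × D_ev = 0.83 × 600 = 498 mg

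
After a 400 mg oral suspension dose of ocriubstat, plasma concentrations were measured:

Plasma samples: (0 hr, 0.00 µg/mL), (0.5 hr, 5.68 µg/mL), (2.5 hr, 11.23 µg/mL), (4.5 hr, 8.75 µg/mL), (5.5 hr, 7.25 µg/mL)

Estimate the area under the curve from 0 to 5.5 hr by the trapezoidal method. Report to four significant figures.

Trapezoidal AUC_0→5.5:
  [0→0.5]: (0.00+5.68)/2 × 0.5 = 1.42
  [0.5→2.5]: (5.68+11.23)/2 × 2 = 16.91
  [2.5→4.5]: (11.23+8.75)/2 × 2 = 19.98
  [4.5→5.5]: (8.75+7.25)/2 × 1 = 8.0
  Sum = 46.31 µg/mL·hr

AUC = 46.31 µg/mL·hr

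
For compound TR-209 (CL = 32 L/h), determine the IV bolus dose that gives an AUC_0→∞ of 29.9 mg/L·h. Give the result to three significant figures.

Dose = 957 mg

Dose_iv = CL × AUC_0→∞
     = 32 × 29.9 = 956.8 mg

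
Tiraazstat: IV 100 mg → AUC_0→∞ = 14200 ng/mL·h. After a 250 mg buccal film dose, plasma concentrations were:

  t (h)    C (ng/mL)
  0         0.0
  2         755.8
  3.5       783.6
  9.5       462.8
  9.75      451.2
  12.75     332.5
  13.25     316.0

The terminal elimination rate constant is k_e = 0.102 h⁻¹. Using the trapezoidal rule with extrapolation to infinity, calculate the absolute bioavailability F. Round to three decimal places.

Trapezoidal AUC_0→13.25 (buccal film):
  [0→2]: (0.0+755.8)/2 × 2 = 755.8
  [2→3.5]: (755.8+783.6)/2 × 1.5 = 1154.55
  [3.5→9.5]: (783.6+462.8)/2 × 6 = 3739.2
  [9.5→9.75]: (462.8+451.2)/2 × 0.25 = 114.25
  [9.75→12.75]: (451.2+332.5)/2 × 3 = 1175.55
  [12.75→13.25]: (332.5+316.0)/2 × 0.5 = 162.125
  Sum = 7101.475 ng/mL·h
Tail: C_last/k_e = 316.0/0.102 = 3098.039
AUC_0→∞ (buccal film) = 7101.475 + 3098.039 = 10199.514 ng/mL·h
F = (AUC_ev/D_ev)/(AUC_iv/D_iv) = (10199.514/250)/(14200/100) = 40.798056/142 = 0.2873

F = 0.287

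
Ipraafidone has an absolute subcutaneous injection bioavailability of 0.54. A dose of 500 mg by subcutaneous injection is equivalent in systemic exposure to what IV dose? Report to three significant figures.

D_iv = 270 mg

Systemic exposure from an extravascular dose = F × D_ev, so the equivalent IV dose is F × D_ev.
D_iv = F × D_ev = 0.54 × 500 = 270 mg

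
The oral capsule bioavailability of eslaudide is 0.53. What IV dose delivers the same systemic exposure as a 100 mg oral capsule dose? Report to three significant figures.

Systemic exposure from an extravascular dose = F × D_ev, so the equivalent IV dose is F × D_ev.
D_iv = F × D_ev = 0.53 × 100 = 53 mg

D_iv = 53.0 mg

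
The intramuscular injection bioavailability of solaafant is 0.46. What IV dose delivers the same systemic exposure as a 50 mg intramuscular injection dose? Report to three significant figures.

Systemic exposure from an extravascular dose = F × D_ev, so the equivalent IV dose is F × D_ev.
D_iv = F × D_ev = 0.46 × 50 = 23 mg

D_iv = 23.0 mg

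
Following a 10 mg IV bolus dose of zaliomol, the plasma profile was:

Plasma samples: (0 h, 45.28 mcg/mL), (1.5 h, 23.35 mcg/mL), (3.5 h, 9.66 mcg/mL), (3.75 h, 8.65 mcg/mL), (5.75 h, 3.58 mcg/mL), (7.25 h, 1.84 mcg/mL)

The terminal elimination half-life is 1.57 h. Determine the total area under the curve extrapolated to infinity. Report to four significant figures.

Trapezoidal AUC_0→7.25:
  [0→1.5]: (45.28+23.35)/2 × 1.5 = 51.4725
  [1.5→3.5]: (23.35+9.66)/2 × 2 = 33.01
  [3.5→3.75]: (9.66+8.65)/2 × 0.25 = 2.28875
  [3.75→5.75]: (8.65+3.58)/2 × 2 = 12.23
  [5.75→7.25]: (3.58+1.84)/2 × 1.5 = 4.065
  Sum = 103.06625 mcg/mL·h
k_e = ln2 / t½ = 0.693147 / 1.57 = 0.4415 h^-1
Extrapolated tail: C_last / k_e = 1.84 / 0.4415 = 4.168
AUC_0→∞ = 103.06625 + 4.168 = 107.23425 mcg/mL·h

AUC = 107.2 mcg/mL·h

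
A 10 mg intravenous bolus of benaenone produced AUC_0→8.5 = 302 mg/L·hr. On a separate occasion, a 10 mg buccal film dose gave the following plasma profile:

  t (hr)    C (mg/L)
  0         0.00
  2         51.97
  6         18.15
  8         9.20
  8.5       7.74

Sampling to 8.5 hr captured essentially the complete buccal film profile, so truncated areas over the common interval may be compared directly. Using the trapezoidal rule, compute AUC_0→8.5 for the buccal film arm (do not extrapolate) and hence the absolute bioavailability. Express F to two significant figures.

F = 0.74

Trapezoidal AUC_0→8.5 (buccal film):
  [0→2]: (0.00+51.97)/2 × 2 = 51.97
  [2→6]: (51.97+18.15)/2 × 4 = 140.24
  [6→8]: (18.15+9.20)/2 × 2 = 27.35
  [8→8.5]: (9.20+7.74)/2 × 0.5 = 4.235
  Sum = 223.795 mg/L·hr
F = (AUC_ev/D_ev)/(AUC_iv/D_iv) = (223.795/10)/(302/10) = 22.3795/30.2 = 0.7410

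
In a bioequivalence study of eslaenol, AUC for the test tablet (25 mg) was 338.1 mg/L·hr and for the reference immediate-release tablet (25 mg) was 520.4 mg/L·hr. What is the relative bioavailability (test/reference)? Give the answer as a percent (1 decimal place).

F_rel = 65.0%

F_rel = (AUC_test/D_test) / (AUC_ref/D_ref)
      = (338.1/25) / (520.4/25)
      = 13.524 / 20.816 = 0.6497 = 64.97%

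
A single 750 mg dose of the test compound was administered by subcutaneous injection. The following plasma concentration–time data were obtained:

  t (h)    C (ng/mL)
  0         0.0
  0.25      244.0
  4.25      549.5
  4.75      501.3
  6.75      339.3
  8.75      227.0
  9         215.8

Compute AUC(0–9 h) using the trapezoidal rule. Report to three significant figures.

Trapezoidal AUC_0→9:
  [0→0.25]: (0.0+244.0)/2 × 0.25 = 30.5
  [0.25→4.25]: (244.0+549.5)/2 × 4 = 1587.0
  [4.25→4.75]: (549.5+501.3)/2 × 0.5 = 262.7
  [4.75→6.75]: (501.3+339.3)/2 × 2 = 840.6
  [6.75→8.75]: (339.3+227.0)/2 × 2 = 566.3
  [8.75→9]: (227.0+215.8)/2 × 0.25 = 55.35
  Sum = 3342.45 ng/mL·h

AUC = 3340 ng/mL·h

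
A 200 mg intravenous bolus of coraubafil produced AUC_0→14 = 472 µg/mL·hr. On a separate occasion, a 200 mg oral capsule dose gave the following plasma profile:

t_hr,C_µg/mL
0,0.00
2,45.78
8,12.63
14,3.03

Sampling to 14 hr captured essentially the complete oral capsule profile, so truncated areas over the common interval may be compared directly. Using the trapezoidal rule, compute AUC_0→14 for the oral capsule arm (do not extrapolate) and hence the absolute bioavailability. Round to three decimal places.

F = 0.568

Trapezoidal AUC_0→14 (oral capsule):
  [0→2]: (0.00+45.78)/2 × 2 = 45.78
  [2→8]: (45.78+12.63)/2 × 6 = 175.23
  [8→14]: (12.63+3.03)/2 × 6 = 46.98
  Sum = 267.99 µg/mL·hr
F = (AUC_ev/D_ev)/(AUC_iv/D_iv) = (267.99/200)/(472/200) = 1.33995/2.36 = 0.5678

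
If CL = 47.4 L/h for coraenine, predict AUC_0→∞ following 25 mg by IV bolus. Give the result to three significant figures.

AUC_0→∞ = Dose_iv / CL
        = 25 / 47.4 = 0.527426 mg/L·h

AUC = 0.527 mg/L·h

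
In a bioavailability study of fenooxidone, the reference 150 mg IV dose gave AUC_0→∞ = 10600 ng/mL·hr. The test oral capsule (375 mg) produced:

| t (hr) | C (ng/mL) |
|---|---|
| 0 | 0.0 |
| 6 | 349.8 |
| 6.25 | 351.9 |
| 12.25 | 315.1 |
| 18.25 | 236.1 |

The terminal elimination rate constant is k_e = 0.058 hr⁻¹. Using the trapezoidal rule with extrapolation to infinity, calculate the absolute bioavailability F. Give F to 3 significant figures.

Trapezoidal AUC_0→18.25 (oral capsule):
  [0→6]: (0.0+349.8)/2 × 6 = 1049.4
  [6→6.25]: (349.8+351.9)/2 × 0.25 = 87.7125
  [6.25→12.25]: (351.9+315.1)/2 × 6 = 2001.0
  [12.25→18.25]: (315.1+236.1)/2 × 6 = 1653.6
  Sum = 4791.7125 ng/mL·hr
Tail: C_last/k_e = 236.1/0.058 = 4070.690
AUC_0→∞ (oral capsule) = 4791.7125 + 4070.690 = 8862.4025 ng/mL·hr
F = (AUC_ev/D_ev)/(AUC_iv/D_iv) = (8862.4025/375)/(10600/150) = 23.6331/70.6667 = 0.3344

F = 0.334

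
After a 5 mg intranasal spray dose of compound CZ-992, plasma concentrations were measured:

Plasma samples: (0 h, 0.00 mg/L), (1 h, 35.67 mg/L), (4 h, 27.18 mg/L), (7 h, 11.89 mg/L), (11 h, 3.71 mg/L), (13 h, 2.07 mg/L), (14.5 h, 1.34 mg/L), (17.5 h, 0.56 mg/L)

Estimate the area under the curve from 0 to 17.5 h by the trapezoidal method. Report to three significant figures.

AUC = 213 mg/L·h

Trapezoidal AUC_0→17.5:
  [0→1]: (0.00+35.67)/2 × 1 = 17.835
  [1→4]: (35.67+27.18)/2 × 3 = 94.275
  [4→7]: (27.18+11.89)/2 × 3 = 58.605
  [7→11]: (11.89+3.71)/2 × 4 = 31.2
  [11→13]: (3.71+2.07)/2 × 2 = 5.78
  [13→14.5]: (2.07+1.34)/2 × 1.5 = 2.5575
  [14.5→17.5]: (1.34+0.56)/2 × 3 = 2.85
  Sum = 213.1025 mg/L·h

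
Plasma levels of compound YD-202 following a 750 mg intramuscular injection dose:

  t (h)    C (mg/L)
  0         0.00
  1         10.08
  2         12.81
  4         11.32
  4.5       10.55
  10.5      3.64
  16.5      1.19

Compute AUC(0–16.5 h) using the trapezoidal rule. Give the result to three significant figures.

AUC = 103 mg/L·h

Trapezoidal AUC_0→16.5:
  [0→1]: (0.00+10.08)/2 × 1 = 5.04
  [1→2]: (10.08+12.81)/2 × 1 = 11.445
  [2→4]: (12.81+11.32)/2 × 2 = 24.13
  [4→4.5]: (11.32+10.55)/2 × 0.5 = 5.4675
  [4.5→10.5]: (10.55+3.64)/2 × 6 = 42.57
  [10.5→16.5]: (3.64+1.19)/2 × 6 = 14.49
  Sum = 103.1425 mg/L·h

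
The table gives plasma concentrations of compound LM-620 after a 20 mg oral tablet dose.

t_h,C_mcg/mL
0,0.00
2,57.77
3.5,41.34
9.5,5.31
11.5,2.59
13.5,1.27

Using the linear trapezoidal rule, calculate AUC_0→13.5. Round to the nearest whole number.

AUC = 284 mcg/mL·h

Trapezoidal AUC_0→13.5:
  [0→2]: (0.00+57.77)/2 × 2 = 57.77
  [2→3.5]: (57.77+41.34)/2 × 1.5 = 74.3325
  [3.5→9.5]: (41.34+5.31)/2 × 6 = 139.95
  [9.5→11.5]: (5.31+2.59)/2 × 2 = 7.9
  [11.5→13.5]: (2.59+1.27)/2 × 2 = 3.86
  Sum = 283.8125 mcg/mL·h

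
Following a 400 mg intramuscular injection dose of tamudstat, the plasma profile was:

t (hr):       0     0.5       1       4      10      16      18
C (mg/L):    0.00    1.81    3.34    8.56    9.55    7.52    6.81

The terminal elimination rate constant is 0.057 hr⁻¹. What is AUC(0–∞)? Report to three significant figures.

Trapezoidal AUC_0→18:
  [0→0.5]: (0.00+1.81)/2 × 0.5 = 0.4525
  [0.5→1]: (1.81+3.34)/2 × 0.5 = 1.2875
  [1→4]: (3.34+8.56)/2 × 3 = 17.85
  [4→10]: (8.56+9.55)/2 × 6 = 54.33
  [10→16]: (9.55+7.52)/2 × 6 = 51.21
  [16→18]: (7.52+6.81)/2 × 2 = 14.33
  Sum = 139.46 mg/L·hr
Extrapolated tail: C_last / k_e = 6.81 / 0.057 = 119.474
AUC_0→∞ = 139.46 + 119.474 = 258.934 mg/L·hr

AUC = 259 mg/L·hr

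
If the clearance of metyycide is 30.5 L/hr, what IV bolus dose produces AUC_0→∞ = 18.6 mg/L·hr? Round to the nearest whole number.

Dose = 567 mg

Dose_iv = CL × AUC_0→∞
     = 30.5 × 18.6 = 567.3 mg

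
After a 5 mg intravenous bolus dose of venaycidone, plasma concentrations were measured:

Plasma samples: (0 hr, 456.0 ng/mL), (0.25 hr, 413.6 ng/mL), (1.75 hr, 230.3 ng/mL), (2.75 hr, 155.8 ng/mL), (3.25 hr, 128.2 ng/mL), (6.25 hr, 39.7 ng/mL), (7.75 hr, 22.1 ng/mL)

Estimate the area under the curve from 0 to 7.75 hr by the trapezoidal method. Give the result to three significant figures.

Trapezoidal AUC_0→7.75:
  [0→0.25]: (456.0+413.6)/2 × 0.25 = 108.7
  [0.25→1.75]: (413.6+230.3)/2 × 1.5 = 482.925
  [1.75→2.75]: (230.3+155.8)/2 × 1 = 193.05
  [2.75→3.25]: (155.8+128.2)/2 × 0.5 = 71.0
  [3.25→6.25]: (128.2+39.7)/2 × 3 = 251.85
  [6.25→7.75]: (39.7+22.1)/2 × 1.5 = 46.35
  Sum = 1153.875 ng/mL·hr

AUC = 1150 ng/mL·hr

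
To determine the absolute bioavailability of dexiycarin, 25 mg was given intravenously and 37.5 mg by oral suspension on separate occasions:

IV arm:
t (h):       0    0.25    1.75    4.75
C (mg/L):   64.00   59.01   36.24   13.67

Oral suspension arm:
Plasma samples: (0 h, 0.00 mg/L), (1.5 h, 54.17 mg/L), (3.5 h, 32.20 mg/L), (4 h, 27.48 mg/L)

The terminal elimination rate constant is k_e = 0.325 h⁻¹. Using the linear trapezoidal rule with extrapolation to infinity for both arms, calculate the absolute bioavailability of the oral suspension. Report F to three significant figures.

F = 0.741

Trapezoidal AUC_0→4.75 (IV):
  [0→0.25]: (64.00+59.01)/2 × 0.25 = 15.37625
  [0.25→1.75]: (59.01+36.24)/2 × 1.5 = 71.4375
  [1.75→4.75]: (36.24+13.67)/2 × 3 = 74.865
  Sum = 161.67875 mg/L·h
IV tail: 13.67/0.325 = 42.062; AUC_iv,0→∞ = 161.67875 + 42.062 = 203.74075 mg/L·h
Trapezoidal AUC_0→4 (oral suspension):
  [0→1.5]: (0.00+54.17)/2 × 1.5 = 40.6275
  [1.5→3.5]: (54.17+32.20)/2 × 2 = 86.37
  [3.5→4]: (32.20+27.48)/2 × 0.5 = 14.92
  Sum = 141.9175 mg/L·h
oral suspension tail: 27.48/0.325 = 84.554; AUC_ev,0→∞ = 141.9175 + 84.554 = 226.4715 mg/L·h
F = (AUC_ev/D_ev)/(AUC_iv/D_iv) = (226.4715/37.5)/(203.74075/25) = 6.03924/8.14963 = 0.7410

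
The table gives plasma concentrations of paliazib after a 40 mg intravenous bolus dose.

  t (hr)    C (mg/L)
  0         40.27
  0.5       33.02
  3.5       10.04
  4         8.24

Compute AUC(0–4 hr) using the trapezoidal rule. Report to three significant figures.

Trapezoidal AUC_0→4:
  [0→0.5]: (40.27+33.02)/2 × 0.5 = 18.3225
  [0.5→3.5]: (33.02+10.04)/2 × 3 = 64.59
  [3.5→4]: (10.04+8.24)/2 × 0.5 = 4.57
  Sum = 87.4825 mg/L·hr

AUC = 87.5 mg/L·hr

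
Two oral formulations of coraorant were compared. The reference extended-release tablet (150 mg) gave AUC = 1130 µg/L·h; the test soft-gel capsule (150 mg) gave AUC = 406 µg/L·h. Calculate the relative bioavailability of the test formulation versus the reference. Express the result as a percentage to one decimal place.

F_rel = 35.9%

F_rel = (AUC_test/D_test) / (AUC_ref/D_ref)
      = (406/150) / (1130/150)
      = 2.70667 / 7.53333 = 0.3593 = 35.93%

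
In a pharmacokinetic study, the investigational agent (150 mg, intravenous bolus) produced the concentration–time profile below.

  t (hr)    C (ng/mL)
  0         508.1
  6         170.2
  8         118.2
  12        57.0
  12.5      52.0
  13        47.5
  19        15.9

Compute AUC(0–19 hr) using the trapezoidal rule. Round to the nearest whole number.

AUC = 2916 ng/mL·hr

Trapezoidal AUC_0→19:
  [0→6]: (508.1+170.2)/2 × 6 = 2034.9
  [6→8]: (170.2+118.2)/2 × 2 = 288.4
  [8→12]: (118.2+57.0)/2 × 4 = 350.4
  [12→12.5]: (57.0+52.0)/2 × 0.5 = 27.25
  [12.5→13]: (52.0+47.5)/2 × 0.5 = 24.875
  [13→19]: (47.5+15.9)/2 × 6 = 190.2
  Sum = 2916.025 ng/mL·hr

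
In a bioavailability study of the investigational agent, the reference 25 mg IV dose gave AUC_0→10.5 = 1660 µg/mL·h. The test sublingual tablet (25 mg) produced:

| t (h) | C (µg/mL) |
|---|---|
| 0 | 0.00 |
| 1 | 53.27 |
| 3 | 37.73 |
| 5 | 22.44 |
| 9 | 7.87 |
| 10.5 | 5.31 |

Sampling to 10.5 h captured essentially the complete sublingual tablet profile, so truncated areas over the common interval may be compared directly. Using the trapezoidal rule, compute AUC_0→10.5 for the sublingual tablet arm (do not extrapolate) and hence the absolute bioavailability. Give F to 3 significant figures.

F = 0.150

Trapezoidal AUC_0→10.5 (sublingual tablet):
  [0→1]: (0.00+53.27)/2 × 1 = 26.635
  [1→3]: (53.27+37.73)/2 × 2 = 91.0
  [3→5]: (37.73+22.44)/2 × 2 = 60.17
  [5→9]: (22.44+7.87)/2 × 4 = 60.62
  [9→10.5]: (7.87+5.31)/2 × 1.5 = 9.885
  Sum = 248.31 µg/mL·h
F = (AUC_ev/D_ev)/(AUC_iv/D_iv) = (248.31/25)/(1660/25) = 9.9324/66.4 = 0.1496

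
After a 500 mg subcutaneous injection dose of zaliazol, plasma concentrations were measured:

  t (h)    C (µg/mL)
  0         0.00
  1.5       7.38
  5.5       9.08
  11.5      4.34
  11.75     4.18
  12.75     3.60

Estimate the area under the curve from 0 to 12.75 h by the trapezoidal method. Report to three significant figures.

AUC = 83.7 µg/mL·h

Trapezoidal AUC_0→12.75:
  [0→1.5]: (0.00+7.38)/2 × 1.5 = 5.535
  [1.5→5.5]: (7.38+9.08)/2 × 4 = 32.92
  [5.5→11.5]: (9.08+4.34)/2 × 6 = 40.26
  [11.5→11.75]: (4.34+4.18)/2 × 0.25 = 1.065
  [11.75→12.75]: (4.18+3.60)/2 × 1 = 3.89
  Sum = 83.67 µg/mL·h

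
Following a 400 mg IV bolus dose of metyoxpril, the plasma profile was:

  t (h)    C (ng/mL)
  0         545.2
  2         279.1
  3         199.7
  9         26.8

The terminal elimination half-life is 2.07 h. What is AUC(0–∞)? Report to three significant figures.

AUC = 1820 ng/mL·h

Trapezoidal AUC_0→9:
  [0→2]: (545.2+279.1)/2 × 2 = 824.3
  [2→3]: (279.1+199.7)/2 × 1 = 239.4
  [3→9]: (199.7+26.8)/2 × 6 = 679.5
  Sum = 1743.2 ng/mL·h
k_e = ln2 / t½ = 0.693147 / 2.07 = 0.3349 h^-1
Extrapolated tail: C_last / k_e = 26.8 / 0.3349 = 80.024
AUC_0→∞ = 1743.2 + 80.024 = 1823.224 ng/mL·h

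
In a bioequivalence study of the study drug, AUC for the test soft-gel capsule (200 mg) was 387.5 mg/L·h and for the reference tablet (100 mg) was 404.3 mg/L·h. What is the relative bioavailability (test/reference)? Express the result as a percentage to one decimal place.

F_rel = (AUC_test/D_test) / (AUC_ref/D_ref)
      = (387.5/200) / (404.3/100)
      = 1.9375 / 4.043 = 0.4792 = 47.92%

F_rel = 47.9%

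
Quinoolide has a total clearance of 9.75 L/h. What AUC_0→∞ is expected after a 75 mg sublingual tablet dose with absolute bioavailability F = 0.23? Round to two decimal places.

AUC_0→∞ = F × Dose / CL
        = 0.23 × 75 / 9.75 = 1.76923 mg/L·h

AUC = 1.77 mg/L·h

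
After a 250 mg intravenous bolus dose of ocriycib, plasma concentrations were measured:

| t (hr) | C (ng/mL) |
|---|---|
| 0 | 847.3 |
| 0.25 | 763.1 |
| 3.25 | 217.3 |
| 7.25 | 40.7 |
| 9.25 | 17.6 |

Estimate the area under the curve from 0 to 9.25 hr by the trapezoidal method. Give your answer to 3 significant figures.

Trapezoidal AUC_0→9.25:
  [0→0.25]: (847.3+763.1)/2 × 0.25 = 201.3
  [0.25→3.25]: (763.1+217.3)/2 × 3 = 1470.6
  [3.25→7.25]: (217.3+40.7)/2 × 4 = 516.0
  [7.25→9.25]: (40.7+17.6)/2 × 2 = 58.3
  Sum = 2246.2 ng/mL·hr

AUC = 2250 ng/mL·hr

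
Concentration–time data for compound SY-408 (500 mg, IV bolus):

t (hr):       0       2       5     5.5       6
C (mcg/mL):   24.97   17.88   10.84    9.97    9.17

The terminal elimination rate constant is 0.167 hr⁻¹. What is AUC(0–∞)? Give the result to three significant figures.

AUC = 151 mcg/mL·hr

Trapezoidal AUC_0→6:
  [0→2]: (24.97+17.88)/2 × 2 = 42.85
  [2→5]: (17.88+10.84)/2 × 3 = 43.08
  [5→5.5]: (10.84+9.97)/2 × 0.5 = 5.2025
  [5.5→6]: (9.97+9.17)/2 × 0.5 = 4.785
  Sum = 95.9175 mcg/mL·hr
Extrapolated tail: C_last / k_e = 9.17 / 0.167 = 54.910
AUC_0→∞ = 95.9175 + 54.910 = 150.8275 mcg/mL·hr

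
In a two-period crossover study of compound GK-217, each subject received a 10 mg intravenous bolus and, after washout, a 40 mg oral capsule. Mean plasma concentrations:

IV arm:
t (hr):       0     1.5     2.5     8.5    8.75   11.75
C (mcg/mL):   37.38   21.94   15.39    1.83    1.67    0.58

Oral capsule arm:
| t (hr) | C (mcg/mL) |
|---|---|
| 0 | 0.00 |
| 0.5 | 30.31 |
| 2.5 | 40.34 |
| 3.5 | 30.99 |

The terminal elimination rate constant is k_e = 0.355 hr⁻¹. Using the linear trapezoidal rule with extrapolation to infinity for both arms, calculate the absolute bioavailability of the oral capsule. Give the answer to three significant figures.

Trapezoidal AUC_0→11.75 (IV):
  [0→1.5]: (37.38+21.94)/2 × 1.5 = 44.49
  [1.5→2.5]: (21.94+15.39)/2 × 1 = 18.665
  [2.5→8.5]: (15.39+1.83)/2 × 6 = 51.66
  [8.5→8.75]: (1.83+1.67)/2 × 0.25 = 0.4375
  [8.75→11.75]: (1.67+0.58)/2 × 3 = 3.375
  Sum = 118.6275 mcg/mL·hr
IV tail: 0.58/0.355 = 1.634; AUC_iv,0→∞ = 118.6275 + 1.634 = 120.2615 mcg/mL·hr
Trapezoidal AUC_0→3.5 (oral capsule):
  [0→0.5]: (0.00+30.31)/2 × 0.5 = 7.5775
  [0.5→2.5]: (30.31+40.34)/2 × 2 = 70.65
  [2.5→3.5]: (40.34+30.99)/2 × 1 = 35.665
  Sum = 113.8925 mcg/mL·hr
oral capsule tail: 30.99/0.355 = 87.296; AUC_ev,0→∞ = 113.8925 + 87.296 = 201.1885 mcg/mL·hr
F = (AUC_ev/D_ev)/(AUC_iv/D_iv) = (201.1885/40)/(120.2615/10) = 5.0297125/12.02615 = 0.4182

F = 0.418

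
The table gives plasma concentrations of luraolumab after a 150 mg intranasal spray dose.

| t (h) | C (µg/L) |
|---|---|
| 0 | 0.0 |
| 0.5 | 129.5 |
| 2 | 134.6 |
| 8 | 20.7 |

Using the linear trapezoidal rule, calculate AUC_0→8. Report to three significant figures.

AUC = 696 µg/L·h

Trapezoidal AUC_0→8:
  [0→0.5]: (0.0+129.5)/2 × 0.5 = 32.375
  [0.5→2]: (129.5+134.6)/2 × 1.5 = 198.075
  [2→8]: (134.6+20.7)/2 × 6 = 465.9
  Sum = 696.35 µg/L·h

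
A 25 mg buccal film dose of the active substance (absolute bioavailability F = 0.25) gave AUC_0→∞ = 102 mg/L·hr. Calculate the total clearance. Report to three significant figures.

CL = 0.0613 L/hr

CL = F × Dose / AUC_0→∞
   = 0.25 × 25 / 102 = 0.0612745 L/hr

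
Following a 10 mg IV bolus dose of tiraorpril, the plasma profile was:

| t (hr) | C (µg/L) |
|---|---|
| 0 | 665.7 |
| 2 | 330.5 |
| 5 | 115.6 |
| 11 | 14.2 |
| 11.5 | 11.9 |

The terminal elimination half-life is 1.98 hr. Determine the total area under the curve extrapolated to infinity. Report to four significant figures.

AUC = 2095 µg/L·hr

Trapezoidal AUC_0→11.5:
  [0→2]: (665.7+330.5)/2 × 2 = 996.2
  [2→5]: (330.5+115.6)/2 × 3 = 669.15
  [5→11]: (115.6+14.2)/2 × 6 = 389.4
  [11→11.5]: (14.2+11.9)/2 × 0.5 = 6.525
  Sum = 2061.275 µg/L·hr
k_e = ln2 / t½ = 0.693147 / 1.98 = 0.3501 hr^-1
Extrapolated tail: C_last / k_e = 11.9 / 0.3501 = 33.990
AUC_0→∞ = 2061.275 + 33.990 = 2095.265 µg/L·hr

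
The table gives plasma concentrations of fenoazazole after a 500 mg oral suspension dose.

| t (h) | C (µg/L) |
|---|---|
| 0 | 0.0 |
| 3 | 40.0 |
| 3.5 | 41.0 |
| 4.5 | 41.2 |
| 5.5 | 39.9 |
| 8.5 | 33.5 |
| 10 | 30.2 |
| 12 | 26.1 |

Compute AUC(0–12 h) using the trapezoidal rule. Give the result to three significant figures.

Trapezoidal AUC_0→12:
  [0→3]: (0.0+40.0)/2 × 3 = 60.0
  [3→3.5]: (40.0+41.0)/2 × 0.5 = 20.25
  [3.5→4.5]: (41.0+41.2)/2 × 1 = 41.1
  [4.5→5.5]: (41.2+39.9)/2 × 1 = 40.55
  [5.5→8.5]: (39.9+33.5)/2 × 3 = 110.1
  [8.5→10]: (33.5+30.2)/2 × 1.5 = 47.775
  [10→12]: (30.2+26.1)/2 × 2 = 56.3
  Sum = 376.075 µg/L·h

AUC = 376 µg/L·h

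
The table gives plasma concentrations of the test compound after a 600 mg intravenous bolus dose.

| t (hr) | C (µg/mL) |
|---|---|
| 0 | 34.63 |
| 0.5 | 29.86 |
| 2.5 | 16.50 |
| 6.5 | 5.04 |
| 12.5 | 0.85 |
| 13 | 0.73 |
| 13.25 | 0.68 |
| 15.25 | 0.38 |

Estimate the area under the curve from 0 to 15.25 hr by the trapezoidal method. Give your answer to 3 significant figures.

Trapezoidal AUC_0→15.25:
  [0→0.5]: (34.63+29.86)/2 × 0.5 = 16.1225
  [0.5→2.5]: (29.86+16.50)/2 × 2 = 46.36
  [2.5→6.5]: (16.50+5.04)/2 × 4 = 43.08
  [6.5→12.5]: (5.04+0.85)/2 × 6 = 17.67
  [12.5→13]: (0.85+0.73)/2 × 0.5 = 0.395
  [13→13.25]: (0.73+0.68)/2 × 0.25 = 0.17625
  [13.25→15.25]: (0.68+0.38)/2 × 2 = 1.06
  Sum = 124.86375 µg/mL·hr

AUC = 125 µg/mL·hr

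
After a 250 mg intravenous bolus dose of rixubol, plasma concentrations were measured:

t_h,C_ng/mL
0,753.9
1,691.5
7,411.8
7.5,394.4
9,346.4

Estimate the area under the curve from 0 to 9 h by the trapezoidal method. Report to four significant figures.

Trapezoidal AUC_0→9:
  [0→1]: (753.9+691.5)/2 × 1 = 722.7
  [1→7]: (691.5+411.8)/2 × 6 = 3309.9
  [7→7.5]: (411.8+394.4)/2 × 0.5 = 201.55
  [7.5→9]: (394.4+346.4)/2 × 1.5 = 555.6
  Sum = 4789.75 ng/mL·h

AUC = 4790 ng/mL·h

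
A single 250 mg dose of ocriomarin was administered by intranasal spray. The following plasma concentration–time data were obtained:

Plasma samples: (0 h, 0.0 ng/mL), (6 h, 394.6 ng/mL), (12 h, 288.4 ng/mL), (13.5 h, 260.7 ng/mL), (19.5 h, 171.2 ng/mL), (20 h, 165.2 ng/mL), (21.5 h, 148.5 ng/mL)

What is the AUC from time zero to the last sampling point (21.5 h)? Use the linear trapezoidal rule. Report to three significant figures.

Trapezoidal AUC_0→21.5:
  [0→6]: (0.0+394.6)/2 × 6 = 1183.8
  [6→12]: (394.6+288.4)/2 × 6 = 2049.0
  [12→13.5]: (288.4+260.7)/2 × 1.5 = 411.825
  [13.5→19.5]: (260.7+171.2)/2 × 6 = 1295.7
  [19.5→20]: (171.2+165.2)/2 × 0.5 = 84.1
  [20→21.5]: (165.2+148.5)/2 × 1.5 = 235.275
  Sum = 5259.7 ng/mL·h

AUC = 5260 ng/mL·h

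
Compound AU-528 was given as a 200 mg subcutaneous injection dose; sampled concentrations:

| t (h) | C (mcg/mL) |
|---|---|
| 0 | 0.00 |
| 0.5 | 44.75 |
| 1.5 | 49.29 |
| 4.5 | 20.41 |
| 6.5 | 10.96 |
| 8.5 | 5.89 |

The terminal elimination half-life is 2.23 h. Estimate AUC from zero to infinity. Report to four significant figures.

AUC = 229.9 mcg/mL·h

Trapezoidal AUC_0→8.5:
  [0→0.5]: (0.00+44.75)/2 × 0.5 = 11.1875
  [0.5→1.5]: (44.75+49.29)/2 × 1 = 47.02
  [1.5→4.5]: (49.29+20.41)/2 × 3 = 104.55
  [4.5→6.5]: (20.41+10.96)/2 × 2 = 31.37
  [6.5→8.5]: (10.96+5.89)/2 × 2 = 16.85
  Sum = 210.9775 mcg/mL·h
k_e = ln2 / t½ = 0.693147 / 2.23 = 0.3108 h^-1
Extrapolated tail: C_last / k_e = 5.89 / 0.3108 = 18.951
AUC_0→∞ = 210.9775 + 18.951 = 229.9285 mcg/mL·h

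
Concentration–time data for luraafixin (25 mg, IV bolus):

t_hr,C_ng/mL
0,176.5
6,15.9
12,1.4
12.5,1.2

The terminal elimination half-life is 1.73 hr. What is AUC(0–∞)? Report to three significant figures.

Trapezoidal AUC_0→12.5:
  [0→6]: (176.5+15.9)/2 × 6 = 577.2
  [6→12]: (15.9+1.4)/2 × 6 = 51.9
  [12→12.5]: (1.4+1.2)/2 × 0.5 = 0.65
  Sum = 629.75 ng/mL·hr
k_e = ln2 / t½ = 0.693147 / 1.73 = 0.4007 hr^-1
Extrapolated tail: C_last / k_e = 1.2 / 0.4007 = 2.995
AUC_0→∞ = 629.75 + 2.995 = 632.745 ng/mL·hr

AUC = 633 ng/mL·hr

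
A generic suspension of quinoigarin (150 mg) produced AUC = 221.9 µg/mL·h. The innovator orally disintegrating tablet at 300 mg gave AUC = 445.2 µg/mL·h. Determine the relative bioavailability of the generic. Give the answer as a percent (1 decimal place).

F_rel = (AUC_test/D_test) / (AUC_ref/D_ref)
      = (221.9/150) / (445.2/300)
      = 1.47933 / 1.484 = 0.9969 = 99.69%

F_rel = 99.7%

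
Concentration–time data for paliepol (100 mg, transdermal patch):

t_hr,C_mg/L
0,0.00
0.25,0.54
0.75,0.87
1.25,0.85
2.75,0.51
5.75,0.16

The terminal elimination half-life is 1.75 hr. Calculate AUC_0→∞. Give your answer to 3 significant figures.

AUC = 3.28 mg/L·hr

Trapezoidal AUC_0→5.75:
  [0→0.25]: (0.00+0.54)/2 × 0.25 = 0.0675
  [0.25→0.75]: (0.54+0.87)/2 × 0.5 = 0.3525
  [0.75→1.25]: (0.87+0.85)/2 × 0.5 = 0.43
  [1.25→2.75]: (0.85+0.51)/2 × 1.5 = 1.02
  [2.75→5.75]: (0.51+0.16)/2 × 3 = 1.005
  Sum = 2.875 mg/L·hr
k_e = ln2 / t½ = 0.693147 / 1.75 = 0.3961 hr^-1
Extrapolated tail: C_last / k_e = 0.16 / 0.3961 = 0.404
AUC_0→∞ = 2.875 + 0.404 = 3.279 mg/L·hr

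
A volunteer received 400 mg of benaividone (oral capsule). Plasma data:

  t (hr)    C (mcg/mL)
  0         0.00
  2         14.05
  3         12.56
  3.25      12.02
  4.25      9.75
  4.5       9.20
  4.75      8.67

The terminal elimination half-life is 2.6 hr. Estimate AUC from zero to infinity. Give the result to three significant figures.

Trapezoidal AUC_0→4.75:
  [0→2]: (0.00+14.05)/2 × 2 = 14.05
  [2→3]: (14.05+12.56)/2 × 1 = 13.305
  [3→3.25]: (12.56+12.02)/2 × 0.25 = 3.0725
  [3.25→4.25]: (12.02+9.75)/2 × 1 = 10.885
  [4.25→4.5]: (9.75+9.20)/2 × 0.25 = 2.36875
  [4.5→4.75]: (9.20+8.67)/2 × 0.25 = 2.23375
  Sum = 45.915 mcg/mL·hr
k_e = ln2 / t½ = 0.693147 / 2.6 = 0.2666 hr^-1
Extrapolated tail: C_last / k_e = 8.67 / 0.2666 = 32.521
AUC_0→∞ = 45.915 + 32.521 = 78.436 mcg/mL·hr

AUC = 78.4 mcg/mL·hr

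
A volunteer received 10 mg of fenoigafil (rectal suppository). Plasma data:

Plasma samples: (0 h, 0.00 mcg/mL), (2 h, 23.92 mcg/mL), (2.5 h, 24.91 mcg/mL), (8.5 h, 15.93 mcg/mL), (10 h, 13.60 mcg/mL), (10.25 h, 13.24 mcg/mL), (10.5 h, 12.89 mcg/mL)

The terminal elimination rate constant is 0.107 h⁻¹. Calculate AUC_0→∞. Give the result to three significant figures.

Trapezoidal AUC_0→10.5:
  [0→2]: (0.00+23.92)/2 × 2 = 23.92
  [2→2.5]: (23.92+24.91)/2 × 0.5 = 12.2075
  [2.5→8.5]: (24.91+15.93)/2 × 6 = 122.52
  [8.5→10]: (15.93+13.60)/2 × 1.5 = 22.1475
  [10→10.25]: (13.60+13.24)/2 × 0.25 = 3.355
  [10.25→10.5]: (13.24+12.89)/2 × 0.25 = 3.26625
  Sum = 187.41625 mcg/mL·h
Extrapolated tail: C_last / k_e = 12.89 / 0.107 = 120.467
AUC_0→∞ = 187.41625 + 120.467 = 307.88325 mcg/mL·h

AUC = 308 mcg/mL·h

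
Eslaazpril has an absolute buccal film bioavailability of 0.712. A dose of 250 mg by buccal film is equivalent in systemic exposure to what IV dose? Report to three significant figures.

D_iv = 178 mg

Systemic exposure from an extravascular dose = F × D_ev, so the equivalent IV dose is F × D_ev.
D_iv = F × D_ev = 0.712 × 250 = 178 mg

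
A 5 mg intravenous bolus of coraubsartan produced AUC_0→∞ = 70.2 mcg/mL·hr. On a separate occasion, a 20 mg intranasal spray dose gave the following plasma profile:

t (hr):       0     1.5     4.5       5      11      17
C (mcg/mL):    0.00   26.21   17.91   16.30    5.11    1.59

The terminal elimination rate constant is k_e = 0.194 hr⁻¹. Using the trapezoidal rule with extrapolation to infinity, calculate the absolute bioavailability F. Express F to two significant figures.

Trapezoidal AUC_0→17 (intranasal spray):
  [0→1.5]: (0.00+26.21)/2 × 1.5 = 19.6575
  [1.5→4.5]: (26.21+17.91)/2 × 3 = 66.18
  [4.5→5]: (17.91+16.30)/2 × 0.5 = 8.5525
  [5→11]: (16.30+5.11)/2 × 6 = 64.23
  [11→17]: (5.11+1.59)/2 × 6 = 20.1
  Sum = 178.72 mcg/mL·hr
Tail: C_last/k_e = 1.59/0.194 = 8.196
AUC_0→∞ (intranasal spray) = 178.72 + 8.196 = 186.916 mcg/mL·hr
F = (AUC_ev/D_ev)/(AUC_iv/D_iv) = (186.916/20)/(70.2/5) = 9.3458/14.04 = 0.6657

F = 0.67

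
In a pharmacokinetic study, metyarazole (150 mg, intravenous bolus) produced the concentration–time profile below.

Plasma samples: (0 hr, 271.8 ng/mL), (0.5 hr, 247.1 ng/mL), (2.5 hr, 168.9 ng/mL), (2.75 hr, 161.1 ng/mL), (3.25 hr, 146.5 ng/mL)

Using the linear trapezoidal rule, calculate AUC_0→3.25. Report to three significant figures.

AUC = 664 ng/mL·hr

Trapezoidal AUC_0→3.25:
  [0→0.5]: (271.8+247.1)/2 × 0.5 = 129.725
  [0.5→2.5]: (247.1+168.9)/2 × 2 = 416.0
  [2.5→2.75]: (168.9+161.1)/2 × 0.25 = 41.25
  [2.75→3.25]: (161.1+146.5)/2 × 0.5 = 76.9
  Sum = 663.875 ng/mL·hr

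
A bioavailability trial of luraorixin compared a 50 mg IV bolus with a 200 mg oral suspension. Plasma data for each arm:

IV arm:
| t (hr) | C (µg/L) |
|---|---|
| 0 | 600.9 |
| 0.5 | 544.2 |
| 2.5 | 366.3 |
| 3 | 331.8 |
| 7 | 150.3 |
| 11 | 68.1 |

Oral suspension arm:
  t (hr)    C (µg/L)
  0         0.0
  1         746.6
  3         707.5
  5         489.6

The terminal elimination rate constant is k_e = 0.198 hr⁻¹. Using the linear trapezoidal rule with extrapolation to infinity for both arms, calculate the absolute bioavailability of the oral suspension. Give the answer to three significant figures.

Trapezoidal AUC_0→11 (IV):
  [0→0.5]: (600.9+544.2)/2 × 0.5 = 286.275
  [0.5→2.5]: (544.2+366.3)/2 × 2 = 910.5
  [2.5→3]: (366.3+331.8)/2 × 0.5 = 174.525
  [3→7]: (331.8+150.3)/2 × 4 = 964.2
  [7→11]: (150.3+68.1)/2 × 4 = 436.8
  Sum = 2772.3 µg/L·hr
IV tail: 68.1/0.198 = 343.939; AUC_iv,0→∞ = 2772.3 + 343.939 = 3116.239 µg/L·hr
Trapezoidal AUC_0→5 (oral suspension):
  [0→1]: (0.0+746.6)/2 × 1 = 373.3
  [1→3]: (746.6+707.5)/2 × 2 = 1454.1
  [3→5]: (707.5+489.6)/2 × 2 = 1197.1
  Sum = 3024.5 µg/L·hr
oral suspension tail: 489.6/0.198 = 2472.727; AUC_ev,0→∞ = 3024.5 + 2472.727 = 5497.227 µg/L·hr
F = (AUC_ev/D_ev)/(AUC_iv/D_iv) = (5497.227/200)/(3116.239/50) = 27.486135/62.32478 = 0.4410

F = 0.441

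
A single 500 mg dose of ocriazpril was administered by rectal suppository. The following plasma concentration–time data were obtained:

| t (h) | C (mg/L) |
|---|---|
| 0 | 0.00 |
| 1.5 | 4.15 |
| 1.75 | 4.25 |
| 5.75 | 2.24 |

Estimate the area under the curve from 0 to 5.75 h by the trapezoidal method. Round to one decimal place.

Trapezoidal AUC_0→5.75:
  [0→1.5]: (0.00+4.15)/2 × 1.5 = 3.1125
  [1.5→1.75]: (4.15+4.25)/2 × 0.25 = 1.05
  [1.75→5.75]: (4.25+2.24)/2 × 4 = 12.98
  Sum = 17.1425 mg/L·h

AUC = 17.1 mg/L·h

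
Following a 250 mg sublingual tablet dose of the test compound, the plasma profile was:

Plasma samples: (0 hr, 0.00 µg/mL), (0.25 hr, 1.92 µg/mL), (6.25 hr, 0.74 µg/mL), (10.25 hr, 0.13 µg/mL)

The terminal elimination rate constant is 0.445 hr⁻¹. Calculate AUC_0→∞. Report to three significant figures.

Trapezoidal AUC_0→10.25:
  [0→0.25]: (0.00+1.92)/2 × 0.25 = 0.24
  [0.25→6.25]: (1.92+0.74)/2 × 6 = 7.98
  [6.25→10.25]: (0.74+0.13)/2 × 4 = 1.74
  Sum = 9.96 µg/mL·hr
Extrapolated tail: C_last / k_e = 0.13 / 0.445 = 0.292
AUC_0→∞ = 9.96 + 0.292 = 10.252 µg/mL·hr

AUC = 10.3 µg/mL·hr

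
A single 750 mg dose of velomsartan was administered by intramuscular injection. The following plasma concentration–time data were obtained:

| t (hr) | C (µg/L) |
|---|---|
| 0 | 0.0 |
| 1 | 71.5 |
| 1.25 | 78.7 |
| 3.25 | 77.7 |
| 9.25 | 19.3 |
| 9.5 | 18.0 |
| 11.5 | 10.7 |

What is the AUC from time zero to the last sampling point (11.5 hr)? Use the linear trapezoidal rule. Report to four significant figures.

AUC = 535.3 µg/L·hr

Trapezoidal AUC_0→11.5:
  [0→1]: (0.0+71.5)/2 × 1 = 35.75
  [1→1.25]: (71.5+78.7)/2 × 0.25 = 18.775
  [1.25→3.25]: (78.7+77.7)/2 × 2 = 156.4
  [3.25→9.25]: (77.7+19.3)/2 × 6 = 291.0
  [9.25→9.5]: (19.3+18.0)/2 × 0.25 = 4.6625
  [9.5→11.5]: (18.0+10.7)/2 × 2 = 28.7
  Sum = 535.2875 µg/L·hr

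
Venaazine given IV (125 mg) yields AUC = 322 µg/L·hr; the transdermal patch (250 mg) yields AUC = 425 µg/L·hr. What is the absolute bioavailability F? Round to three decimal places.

F = 0.660

F = (AUC_ev / D_ev) / (AUC_iv / D_iv)
  = (425/250) / (322/125)
  = 1.7 / 2.576 = 0.6599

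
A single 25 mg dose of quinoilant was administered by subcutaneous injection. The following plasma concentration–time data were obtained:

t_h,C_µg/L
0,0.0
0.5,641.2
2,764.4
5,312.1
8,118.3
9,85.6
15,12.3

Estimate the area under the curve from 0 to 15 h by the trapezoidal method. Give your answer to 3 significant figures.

Trapezoidal AUC_0→15:
  [0→0.5]: (0.0+641.2)/2 × 0.5 = 160.3
  [0.5→2]: (641.2+764.4)/2 × 1.5 = 1054.2
  [2→5]: (764.4+312.1)/2 × 3 = 1614.75
  [5→8]: (312.1+118.3)/2 × 3 = 645.6
  [8→9]: (118.3+85.6)/2 × 1 = 101.95
  [9→15]: (85.6+12.3)/2 × 6 = 293.7
  Sum = 3870.5 µg/L·h

AUC = 3870 µg/L·h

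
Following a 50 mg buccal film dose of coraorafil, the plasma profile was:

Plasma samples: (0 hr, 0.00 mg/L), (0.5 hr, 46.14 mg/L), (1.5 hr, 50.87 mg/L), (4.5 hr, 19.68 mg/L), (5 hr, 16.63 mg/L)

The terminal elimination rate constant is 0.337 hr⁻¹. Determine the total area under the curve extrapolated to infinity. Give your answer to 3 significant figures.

Trapezoidal AUC_0→5:
  [0→0.5]: (0.00+46.14)/2 × 0.5 = 11.535
  [0.5→1.5]: (46.14+50.87)/2 × 1 = 48.505
  [1.5→4.5]: (50.87+19.68)/2 × 3 = 105.825
  [4.5→5]: (19.68+16.63)/2 × 0.5 = 9.0775
  Sum = 174.9425 mg/L·hr
Extrapolated tail: C_last / k_e = 16.63 / 0.337 = 49.347
AUC_0→∞ = 174.9425 + 49.347 = 224.2895 mg/L·hr

AUC = 224 mg/L·hr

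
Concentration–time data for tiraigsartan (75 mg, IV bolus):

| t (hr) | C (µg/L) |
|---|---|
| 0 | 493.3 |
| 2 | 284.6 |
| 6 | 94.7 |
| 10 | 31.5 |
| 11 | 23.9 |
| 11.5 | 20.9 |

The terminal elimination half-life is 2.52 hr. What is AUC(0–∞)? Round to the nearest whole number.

Trapezoidal AUC_0→11.5:
  [0→2]: (493.3+284.6)/2 × 2 = 777.9
  [2→6]: (284.6+94.7)/2 × 4 = 758.6
  [6→10]: (94.7+31.5)/2 × 4 = 252.4
  [10→11]: (31.5+23.9)/2 × 1 = 27.7
  [11→11.5]: (23.9+20.9)/2 × 0.5 = 11.2
  Sum = 1827.8 µg/L·hr
k_e = ln2 / t½ = 0.693147 / 2.52 = 0.2751 hr^-1
Extrapolated tail: C_last / k_e = 20.9 / 0.2751 = 75.972
AUC_0→∞ = 1827.8 + 75.972 = 1903.772 µg/L·hr

AUC = 1904 µg/L·hr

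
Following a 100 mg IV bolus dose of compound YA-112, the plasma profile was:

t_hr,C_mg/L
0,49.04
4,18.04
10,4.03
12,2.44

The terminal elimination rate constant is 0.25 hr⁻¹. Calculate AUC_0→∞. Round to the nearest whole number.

AUC = 217 mg/L·hr

Trapezoidal AUC_0→12:
  [0→4]: (49.04+18.04)/2 × 4 = 134.16
  [4→10]: (18.04+4.03)/2 × 6 = 66.21
  [10→12]: (4.03+2.44)/2 × 2 = 6.47
  Sum = 206.84 mg/L·hr
Extrapolated tail: C_last / k_e = 2.44 / 0.25 = 9.760
AUC_0→∞ = 206.84 + 9.760 = 216.6 mg/L·hr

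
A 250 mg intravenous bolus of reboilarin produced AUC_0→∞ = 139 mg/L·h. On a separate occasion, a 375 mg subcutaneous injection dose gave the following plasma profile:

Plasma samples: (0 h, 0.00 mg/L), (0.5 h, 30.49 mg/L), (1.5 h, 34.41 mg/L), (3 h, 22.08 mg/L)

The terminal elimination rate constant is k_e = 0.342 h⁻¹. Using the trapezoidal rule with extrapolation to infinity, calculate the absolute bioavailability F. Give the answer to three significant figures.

F = 0.705

Trapezoidal AUC_0→3 (subcutaneous injection):
  [0→0.5]: (0.00+30.49)/2 × 0.5 = 7.6225
  [0.5→1.5]: (30.49+34.41)/2 × 1 = 32.45
  [1.5→3]: (34.41+22.08)/2 × 1.5 = 42.3675
  Sum = 82.44 mg/L·h
Tail: C_last/k_e = 22.08/0.342 = 64.561
AUC_0→∞ (subcutaneous injection) = 82.44 + 64.561 = 147.001 mg/L·h
F = (AUC_ev/D_ev)/(AUC_iv/D_iv) = (147.001/375)/(139/250) = 0.392003/0.556 = 0.7050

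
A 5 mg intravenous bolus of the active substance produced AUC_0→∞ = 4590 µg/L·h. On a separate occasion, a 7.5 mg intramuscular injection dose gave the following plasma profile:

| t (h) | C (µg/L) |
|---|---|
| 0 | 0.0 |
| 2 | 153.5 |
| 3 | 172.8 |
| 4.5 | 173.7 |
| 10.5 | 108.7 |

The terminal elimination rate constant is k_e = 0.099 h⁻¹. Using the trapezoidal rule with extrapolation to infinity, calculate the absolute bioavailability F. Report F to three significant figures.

Trapezoidal AUC_0→10.5 (intramuscular injection):
  [0→2]: (0.0+153.5)/2 × 2 = 153.5
  [2→3]: (153.5+172.8)/2 × 1 = 163.15
  [3→4.5]: (172.8+173.7)/2 × 1.5 = 259.875
  [4.5→10.5]: (173.7+108.7)/2 × 6 = 847.2
  Sum = 1423.725 µg/L·h
Tail: C_last/k_e = 108.7/0.099 = 1097.980
AUC_0→∞ (intramuscular injection) = 1423.725 + 1097.980 = 2521.705 µg/L·h
F = (AUC_ev/D_ev)/(AUC_iv/D_iv) = (2521.705/7.5)/(4590/5) = 336.227/918 = 0.3663

F = 0.366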